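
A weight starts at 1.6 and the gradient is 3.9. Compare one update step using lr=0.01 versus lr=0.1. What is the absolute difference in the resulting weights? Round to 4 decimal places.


With lr=0.01: w_new = 1.6 - 0.01 * 3.9 = 1.561
With lr=0.1: w_new = 1.6 - 0.1 * 3.9 = 1.21
Absolute difference = |1.561 - 1.21|
= 0.3510

0.3510


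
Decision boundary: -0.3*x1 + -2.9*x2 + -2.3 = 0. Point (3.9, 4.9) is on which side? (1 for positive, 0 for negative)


Compute -0.3 * 3.9 + -2.9 * 4.9 + -2.3
= -1.17 + -14.21 + -2.3
= -17.68
Since -17.68 < 0, the point is on the negative side.

0


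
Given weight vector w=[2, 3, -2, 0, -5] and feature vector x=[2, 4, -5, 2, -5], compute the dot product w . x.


Element-wise products:
2 * 2 = 4
3 * 4 = 12
-2 * -5 = 10
0 * 2 = 0
-5 * -5 = 25
Sum = 4 + 12 + 10 + 0 + 25
= 51

51


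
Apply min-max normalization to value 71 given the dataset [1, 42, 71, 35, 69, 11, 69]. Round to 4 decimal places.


Min = 1, Max = 71
Range = 71 - 1 = 70
Scaled = (x - min) / (max - min)
= (71 - 1) / 70
= 70 / 70
= 1.0000

1.0000


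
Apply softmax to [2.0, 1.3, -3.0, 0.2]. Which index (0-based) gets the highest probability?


Softmax is a monotonic transformation, so it preserves the argmax.
We need to find the index of the maximum logit.
Index 0: 2.0
Index 1: 1.3
Index 2: -3.0
Index 3: 0.2
Maximum logit = 2.0 at index 0

0


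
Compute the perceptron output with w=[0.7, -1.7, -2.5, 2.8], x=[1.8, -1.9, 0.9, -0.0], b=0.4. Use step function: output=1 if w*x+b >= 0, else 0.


z = w . x + b
= 0.7*1.8 + -1.7*-1.9 + -2.5*0.9 + 2.8*-0.0 + 0.4
= 1.26 + 3.23 + -2.25 + -0.0 + 0.4
= 2.24 + 0.4
= 2.64
Since z = 2.64 >= 0, output = 1

1


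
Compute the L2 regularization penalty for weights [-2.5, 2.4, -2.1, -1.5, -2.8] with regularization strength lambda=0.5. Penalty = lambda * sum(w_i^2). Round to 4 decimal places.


Squaring each weight:
(-2.5)^2 = 6.25
2.4^2 = 5.76
(-2.1)^2 = 4.41
(-1.5)^2 = 2.25
(-2.8)^2 = 7.84
Sum of squares = 26.51
Penalty = 0.5 * 26.51 = 13.2550

13.2550


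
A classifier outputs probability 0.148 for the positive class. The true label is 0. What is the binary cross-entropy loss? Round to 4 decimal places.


For y=0: Loss = -log(1-p)
= -log(1 - 0.148)
= -log(0.852)
= -(-0.1602)
= 0.1602

0.1602


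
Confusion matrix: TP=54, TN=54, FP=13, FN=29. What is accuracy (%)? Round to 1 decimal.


Accuracy = (TP + TN) / (TP + TN + FP + FN) * 100
= (54 + 54) / (54 + 54 + 13 + 29)
= 108 / 150
= 0.72
= 72.0%

72.0


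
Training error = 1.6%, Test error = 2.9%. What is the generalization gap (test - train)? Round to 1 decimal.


Generalization gap = test_error - train_error
= 2.9 - 1.6
= 1.3%
A small gap suggests good generalization.

1.3


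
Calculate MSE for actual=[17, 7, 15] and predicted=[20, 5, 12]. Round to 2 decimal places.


Differences: [-3, 2, 3]
Squared errors: [9, 4, 9]
Sum of squared errors = 22
MSE = 22 / 3 = 7.33

7.33


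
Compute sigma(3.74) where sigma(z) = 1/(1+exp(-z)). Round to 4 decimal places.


sigmoid(z) = 1 / (1 + exp(-z))
exp(-(3.74)) = exp(-3.74) = 0.0238
1 + 0.0238 = 1.0238
1 / 1.0238 = 0.9768

0.9768


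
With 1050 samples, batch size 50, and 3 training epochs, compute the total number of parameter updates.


Iterations per epoch = 1050 / 50 = 21
Total updates = iterations_per_epoch * epochs
= 21 * 3
= 63

63


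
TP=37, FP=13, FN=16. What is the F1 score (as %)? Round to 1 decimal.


Precision = TP / (TP + FP) = 37 / 50 = 0.74
Recall = TP / (TP + FN) = 37 / 53 = 0.6981
F1 = 2 * P * R / (P + R)
= 2 * 0.74 * 0.6981 / (0.74 + 0.6981)
= 1.0332 / 1.4381
= 0.7184
As percentage: 71.8%

71.8


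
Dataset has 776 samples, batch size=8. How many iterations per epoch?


Iterations per epoch = dataset_size / batch_size
= 776 / 8
= 97

97


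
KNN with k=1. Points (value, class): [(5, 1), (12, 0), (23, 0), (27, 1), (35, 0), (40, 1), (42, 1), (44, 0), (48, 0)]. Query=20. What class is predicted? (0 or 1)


Distances from query 20:
Point 23 (class 0): distance = 3
K=1 nearest neighbors: classes = [0]
Votes for class 1: 0 / 1
Majority vote => class 0

0


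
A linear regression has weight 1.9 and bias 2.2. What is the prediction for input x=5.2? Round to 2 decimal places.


y = 1.9 * 5.2 + (2.2)
= 9.88 + (2.2)
= 12.08

12.08


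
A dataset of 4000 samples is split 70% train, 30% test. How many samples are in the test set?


Train samples = 4000 * 70% = 2800
Test samples = 4000 - 2800
= 1200

1200


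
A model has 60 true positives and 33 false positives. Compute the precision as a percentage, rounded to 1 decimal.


Precision = TP / (TP + FP) * 100
= 60 / (60 + 33)
= 60 / 93
= 0.6452
= 64.5%

64.5


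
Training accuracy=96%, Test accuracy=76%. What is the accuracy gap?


Gap = train_accuracy - test_accuracy
= 96 - 76
= 20%
This gap suggests the model is overfitting.

20


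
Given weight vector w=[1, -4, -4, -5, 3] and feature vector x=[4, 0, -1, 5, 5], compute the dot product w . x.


Element-wise products:
1 * 4 = 4
-4 * 0 = 0
-4 * -1 = 4
-5 * 5 = -25
3 * 5 = 15
Sum = 4 + 0 + 4 + -25 + 15
= -2

-2


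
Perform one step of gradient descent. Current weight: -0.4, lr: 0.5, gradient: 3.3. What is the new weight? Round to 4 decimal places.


w_new = w_old - lr * gradient
= -0.4 - 0.5 * 3.3
= -0.4 - (1.65)
= -2.0500

-2.0500


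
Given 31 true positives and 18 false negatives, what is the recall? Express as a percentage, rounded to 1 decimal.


Recall = TP / (TP + FN) * 100
= 31 / (31 + 18)
= 31 / 49
= 0.6327
= 63.3%

63.3


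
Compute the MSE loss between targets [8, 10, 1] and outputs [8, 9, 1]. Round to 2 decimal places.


Differences: [0, 1, 0]
Squared errors: [0, 1, 0]
Sum of squared errors = 1
MSE = 1 / 3 = 0.33

0.33


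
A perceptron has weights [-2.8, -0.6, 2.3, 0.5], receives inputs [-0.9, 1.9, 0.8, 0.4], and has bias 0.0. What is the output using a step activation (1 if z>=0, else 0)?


z = w . x + b
= -2.8*-0.9 + -0.6*1.9 + 2.3*0.8 + 0.5*0.4 + 0.0
= 2.52 + -1.14 + 1.84 + 0.2 + 0.0
= 3.42 + 0.0
= 3.42
Since z = 3.42 >= 0, output = 1

1


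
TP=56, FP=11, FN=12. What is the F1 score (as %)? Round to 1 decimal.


Precision = TP / (TP + FP) = 56 / 67 = 0.8358
Recall = TP / (TP + FN) = 56 / 68 = 0.8235
F1 = 2 * P * R / (P + R)
= 2 * 0.8358 * 0.8235 / (0.8358 + 0.8235)
= 1.3766 / 1.6594
= 0.8296
As percentage: 83.0%

83.0


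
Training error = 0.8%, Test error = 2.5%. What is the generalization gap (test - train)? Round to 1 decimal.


Generalization gap = test_error - train_error
= 2.5 - 0.8
= 1.7%
A small gap suggests good generalization.

1.7


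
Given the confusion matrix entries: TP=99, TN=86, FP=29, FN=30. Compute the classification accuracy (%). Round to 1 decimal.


Accuracy = (TP + TN) / (TP + TN + FP + FN) * 100
= (99 + 86) / (99 + 86 + 29 + 30)
= 185 / 244
= 0.7582
= 75.8%

75.8


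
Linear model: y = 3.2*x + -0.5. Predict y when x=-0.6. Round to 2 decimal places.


y = 3.2 * -0.6 + (-0.5)
= -1.92 + (-0.5)
= -2.42

-2.42


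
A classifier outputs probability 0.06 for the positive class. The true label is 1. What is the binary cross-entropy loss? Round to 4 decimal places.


For y=1: Loss = -log(p)
= -log(0.06)
= -(-2.8134)
= 2.8134

2.8134


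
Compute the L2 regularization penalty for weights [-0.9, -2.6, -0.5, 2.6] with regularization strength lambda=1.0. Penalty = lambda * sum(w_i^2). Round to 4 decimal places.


Squaring each weight:
(-0.9)^2 = 0.81
(-2.6)^2 = 6.76
(-0.5)^2 = 0.25
2.6^2 = 6.76
Sum of squares = 14.58
Penalty = 1.0 * 14.58 = 14.5800

14.5800


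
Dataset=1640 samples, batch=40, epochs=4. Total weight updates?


Iterations per epoch = 1640 / 40 = 41
Total updates = iterations_per_epoch * epochs
= 41 * 4
= 164

164


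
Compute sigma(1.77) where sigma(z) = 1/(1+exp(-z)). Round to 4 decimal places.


sigmoid(z) = 1 / (1 + exp(-z))
exp(-(1.77)) = exp(-1.77) = 0.1703
1 + 0.1703 = 1.1703
1 / 1.1703 = 0.8545

0.8545


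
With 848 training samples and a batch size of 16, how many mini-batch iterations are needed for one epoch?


Iterations per epoch = dataset_size / batch_size
= 848 / 16
= 53

53


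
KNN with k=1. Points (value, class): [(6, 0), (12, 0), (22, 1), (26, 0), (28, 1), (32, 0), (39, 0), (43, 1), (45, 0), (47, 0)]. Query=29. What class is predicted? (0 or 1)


Distances from query 29:
Point 28 (class 1): distance = 1
K=1 nearest neighbors: classes = [1]
Votes for class 1: 1 / 1
Majority vote => class 1

1


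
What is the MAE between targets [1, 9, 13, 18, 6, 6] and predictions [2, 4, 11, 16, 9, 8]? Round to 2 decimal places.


Absolute errors: [1, 5, 2, 2, 3, 2]
Sum of absolute errors = 15
MAE = 15 / 6 = 2.50

2.50


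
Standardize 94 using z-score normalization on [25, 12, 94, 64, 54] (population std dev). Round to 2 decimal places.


Mean = (25 + 12 + 94 + 64 + 54) / 5 = 49.8
Variance = sum((x_i - mean)^2) / n = 843.36
Std = sqrt(843.36) = 29.0407
Z = (x - mean) / std
= (94 - 49.8) / 29.0407
= 44.2 / 29.0407
= 1.52

1.52


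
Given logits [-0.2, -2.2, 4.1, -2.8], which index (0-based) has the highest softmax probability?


Softmax is a monotonic transformation, so it preserves the argmax.
We need to find the index of the maximum logit.
Index 0: -0.2
Index 1: -2.2
Index 2: 4.1
Index 3: -2.8
Maximum logit = 4.1 at index 2

2


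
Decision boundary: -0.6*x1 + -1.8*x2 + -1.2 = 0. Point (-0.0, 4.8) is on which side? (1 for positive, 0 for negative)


Compute -0.6 * -0.0 + -1.8 * 4.8 + -1.2
= 0.0 + -8.64 + -1.2
= -9.84
Since -9.84 < 0, the point is on the negative side.

0


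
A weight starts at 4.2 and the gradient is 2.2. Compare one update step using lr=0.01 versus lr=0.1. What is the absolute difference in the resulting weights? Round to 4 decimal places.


With lr=0.01: w_new = 4.2 - 0.01 * 2.2 = 4.178
With lr=0.1: w_new = 4.2 - 0.1 * 2.2 = 3.98
Absolute difference = |4.178 - 3.98|
= 0.1980

0.1980


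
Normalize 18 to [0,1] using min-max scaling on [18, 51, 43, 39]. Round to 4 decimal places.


Min = 18, Max = 51
Range = 51 - 18 = 33
Scaled = (x - min) / (max - min)
= (18 - 18) / 33
= 0 / 33
= 0.0000

0.0000


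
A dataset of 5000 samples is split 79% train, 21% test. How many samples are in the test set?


Train samples = 5000 * 79% = 3950
Test samples = 5000 - 3950
= 1050

1050


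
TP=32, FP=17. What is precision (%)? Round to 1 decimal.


Precision = TP / (TP + FP) * 100
= 32 / (32 + 17)
= 32 / 49
= 0.6531
= 65.3%

65.3


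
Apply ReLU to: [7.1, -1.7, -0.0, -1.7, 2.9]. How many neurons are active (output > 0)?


ReLU(x) = max(0, x) for each element:
ReLU(7.1) = 7.1
ReLU(-1.7) = 0
ReLU(-0.0) = 0
ReLU(-1.7) = 0
ReLU(2.9) = 2.9
Active neurons (>0): 2

2


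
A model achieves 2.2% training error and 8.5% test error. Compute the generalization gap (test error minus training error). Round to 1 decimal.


Generalization gap = test_error - train_error
= 8.5 - 2.2
= 6.3%
A moderate gap.

6.3


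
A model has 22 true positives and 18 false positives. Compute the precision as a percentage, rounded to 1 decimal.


Precision = TP / (TP + FP) * 100
= 22 / (22 + 18)
= 22 / 40
= 0.55
= 55.0%

55.0


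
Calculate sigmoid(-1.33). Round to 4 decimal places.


sigmoid(z) = 1 / (1 + exp(-z))
exp(-(-1.33)) = exp(1.33) = 3.781
1 + 3.781 = 4.781
1 / 4.781 = 0.2092

0.2092


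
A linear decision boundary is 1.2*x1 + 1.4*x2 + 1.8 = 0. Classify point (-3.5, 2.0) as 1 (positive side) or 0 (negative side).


Compute 1.2 * -3.5 + 1.4 * 2.0 + 1.8
= -4.2 + 2.8 + 1.8
= 0.4
Since 0.4 >= 0, the point is on the positive side.

1


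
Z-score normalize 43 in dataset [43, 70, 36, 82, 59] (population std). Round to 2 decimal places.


Mean = (43 + 70 + 36 + 82 + 59) / 5 = 58.0
Variance = sum((x_i - mean)^2) / n = 286.0
Std = sqrt(286.0) = 16.9115
Z = (x - mean) / std
= (43 - 58.0) / 16.9115
= -15.0 / 16.9115
= -0.89

-0.89


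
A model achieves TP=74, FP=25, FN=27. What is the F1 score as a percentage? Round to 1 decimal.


Precision = TP / (TP + FP) = 74 / 99 = 0.7475
Recall = TP / (TP + FN) = 74 / 101 = 0.7327
F1 = 2 * P * R / (P + R)
= 2 * 0.7475 * 0.7327 / (0.7475 + 0.7327)
= 1.0953 / 1.4801
= 0.74
As percentage: 74.0%

74.0


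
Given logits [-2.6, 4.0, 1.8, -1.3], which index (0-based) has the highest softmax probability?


Softmax is a monotonic transformation, so it preserves the argmax.
We need to find the index of the maximum logit.
Index 0: -2.6
Index 1: 4.0
Index 2: 1.8
Index 3: -1.3
Maximum logit = 4.0 at index 1

1


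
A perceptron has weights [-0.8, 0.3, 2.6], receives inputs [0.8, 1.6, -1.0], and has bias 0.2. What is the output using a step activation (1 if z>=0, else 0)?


z = w . x + b
= -0.8*0.8 + 0.3*1.6 + 2.6*-1.0 + 0.2
= -0.64 + 0.48 + -2.6 + 0.2
= -2.76 + 0.2
= -2.56
Since z = -2.56 < 0, output = 0

0


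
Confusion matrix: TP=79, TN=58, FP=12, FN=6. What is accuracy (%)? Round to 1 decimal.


Accuracy = (TP + TN) / (TP + TN + FP + FN) * 100
= (79 + 58) / (79 + 58 + 12 + 6)
= 137 / 155
= 0.8839
= 88.4%

88.4


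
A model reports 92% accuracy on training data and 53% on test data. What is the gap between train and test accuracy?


Gap = train_accuracy - test_accuracy
= 92 - 53
= 39%
This large gap strongly indicates overfitting.

39


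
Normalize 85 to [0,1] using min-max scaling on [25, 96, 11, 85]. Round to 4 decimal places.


Min = 11, Max = 96
Range = 96 - 11 = 85
Scaled = (x - min) / (max - min)
= (85 - 11) / 85
= 74 / 85
= 0.8706

0.8706


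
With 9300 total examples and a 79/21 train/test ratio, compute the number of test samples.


Train samples = 9300 * 79% = 7347
Test samples = 9300 - 7347
= 1953

1953


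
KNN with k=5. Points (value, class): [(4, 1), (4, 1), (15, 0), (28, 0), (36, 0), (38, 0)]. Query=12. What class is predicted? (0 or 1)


Distances from query 12:
Point 15 (class 0): distance = 3
Point 4 (class 1): distance = 8
Point 4 (class 1): distance = 8
Point 28 (class 0): distance = 16
Point 36 (class 0): distance = 24
K=5 nearest neighbors: classes = [0, 1, 1, 0, 0]
Votes for class 1: 2 / 5
Majority vote => class 0

0


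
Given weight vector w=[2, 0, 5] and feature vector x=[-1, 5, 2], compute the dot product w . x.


Element-wise products:
2 * -1 = -2
0 * 5 = 0
5 * 2 = 10
Sum = -2 + 0 + 10
= 8

8


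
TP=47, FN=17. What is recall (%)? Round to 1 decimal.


Recall = TP / (TP + FN) * 100
= 47 / (47 + 17)
= 47 / 64
= 0.7344
= 73.4%

73.4


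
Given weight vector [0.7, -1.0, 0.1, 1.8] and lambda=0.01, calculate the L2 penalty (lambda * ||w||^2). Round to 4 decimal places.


Squaring each weight:
0.7^2 = 0.49
(-1.0)^2 = 1.0
0.1^2 = 0.01
1.8^2 = 3.24
Sum of squares = 4.74
Penalty = 0.01 * 4.74 = 0.0474

0.0474


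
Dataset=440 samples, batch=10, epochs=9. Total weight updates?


Iterations per epoch = 440 / 10 = 44
Total updates = iterations_per_epoch * epochs
= 44 * 9
= 396

396


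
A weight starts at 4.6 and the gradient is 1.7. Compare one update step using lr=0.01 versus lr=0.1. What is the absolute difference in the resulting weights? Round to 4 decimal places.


With lr=0.01: w_new = 4.6 - 0.01 * 1.7 = 4.583
With lr=0.1: w_new = 4.6 - 0.1 * 1.7 = 4.43
Absolute difference = |4.583 - 4.43|
= 0.1530

0.1530


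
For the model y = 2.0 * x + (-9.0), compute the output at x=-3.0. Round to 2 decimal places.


y = 2.0 * -3.0 + (-9.0)
= -6.0 + (-9.0)
= -15.00

-15.00


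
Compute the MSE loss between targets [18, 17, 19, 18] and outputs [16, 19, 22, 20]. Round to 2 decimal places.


Differences: [2, -2, -3, -2]
Squared errors: [4, 4, 9, 4]
Sum of squared errors = 21
MSE = 21 / 4 = 5.25

5.25


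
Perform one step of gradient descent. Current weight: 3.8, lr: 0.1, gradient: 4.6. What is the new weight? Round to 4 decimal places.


w_new = w_old - lr * gradient
= 3.8 - 0.1 * 4.6
= 3.8 - (0.46)
= 3.3400

3.3400


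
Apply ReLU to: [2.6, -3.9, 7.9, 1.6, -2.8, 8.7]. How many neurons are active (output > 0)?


ReLU(x) = max(0, x) for each element:
ReLU(2.6) = 2.6
ReLU(-3.9) = 0
ReLU(7.9) = 7.9
ReLU(1.6) = 1.6
ReLU(-2.8) = 0
ReLU(8.7) = 8.7
Active neurons (>0): 4

4


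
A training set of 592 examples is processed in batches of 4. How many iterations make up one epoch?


Iterations per epoch = dataset_size / batch_size
= 592 / 4
= 148

148


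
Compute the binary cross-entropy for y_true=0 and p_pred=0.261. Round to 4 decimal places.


For y=0: Loss = -log(1-p)
= -log(1 - 0.261)
= -log(0.739)
= -(-0.3025)
= 0.3025

0.3025


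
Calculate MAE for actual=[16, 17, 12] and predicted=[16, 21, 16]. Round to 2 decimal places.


Absolute errors: [0, 4, 4]
Sum of absolute errors = 8
MAE = 8 / 3 = 2.67

2.67


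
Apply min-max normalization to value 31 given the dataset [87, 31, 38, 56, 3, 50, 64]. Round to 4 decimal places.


Min = 3, Max = 87
Range = 87 - 3 = 84
Scaled = (x - min) / (max - min)
= (31 - 3) / 84
= 28 / 84
= 0.3333

0.3333


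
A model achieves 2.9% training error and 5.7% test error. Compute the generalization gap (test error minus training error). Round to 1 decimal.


Generalization gap = test_error - train_error
= 5.7 - 2.9
= 2.8%
A moderate gap.

2.8


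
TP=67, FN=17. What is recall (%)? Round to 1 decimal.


Recall = TP / (TP + FN) * 100
= 67 / (67 + 17)
= 67 / 84
= 0.7976
= 79.8%

79.8


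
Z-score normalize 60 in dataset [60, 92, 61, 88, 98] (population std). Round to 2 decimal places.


Mean = (60 + 92 + 61 + 88 + 98) / 5 = 79.8
Variance = sum((x_i - mean)^2) / n = 258.56
Std = sqrt(258.56) = 16.0798
Z = (x - mean) / std
= (60 - 79.8) / 16.0798
= -19.8 / 16.0798
= -1.23

-1.23


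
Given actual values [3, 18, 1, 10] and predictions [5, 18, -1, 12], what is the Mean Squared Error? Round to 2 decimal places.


Differences: [-2, 0, 2, -2]
Squared errors: [4, 0, 4, 4]
Sum of squared errors = 12
MSE = 12 / 4 = 3.00

3.00


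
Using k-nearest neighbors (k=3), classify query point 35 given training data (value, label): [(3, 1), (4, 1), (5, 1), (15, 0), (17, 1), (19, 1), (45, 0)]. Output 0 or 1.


Distances from query 35:
Point 45 (class 0): distance = 10
Point 19 (class 1): distance = 16
Point 17 (class 1): distance = 18
K=3 nearest neighbors: classes = [0, 1, 1]
Votes for class 1: 2 / 3
Majority vote => class 1

1


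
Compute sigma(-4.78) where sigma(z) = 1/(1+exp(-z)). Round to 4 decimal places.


sigmoid(z) = 1 / (1 + exp(-z))
exp(-(-4.78)) = exp(4.78) = 119.1043
1 + 119.1043 = 120.1043
1 / 120.1043 = 0.0083

0.0083


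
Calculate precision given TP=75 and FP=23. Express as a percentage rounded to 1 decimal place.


Precision = TP / (TP + FP) * 100
= 75 / (75 + 23)
= 75 / 98
= 0.7653
= 76.5%

76.5


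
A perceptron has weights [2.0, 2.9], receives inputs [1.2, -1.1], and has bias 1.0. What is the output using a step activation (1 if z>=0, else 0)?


z = w . x + b
= 2.0*1.2 + 2.9*-1.1 + 1.0
= 2.4 + -3.19 + 1.0
= -0.79 + 1.0
= 0.21
Since z = 0.21 >= 0, output = 1

1


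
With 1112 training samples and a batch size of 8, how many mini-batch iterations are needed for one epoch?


Iterations per epoch = dataset_size / batch_size
= 1112 / 8
= 139

139


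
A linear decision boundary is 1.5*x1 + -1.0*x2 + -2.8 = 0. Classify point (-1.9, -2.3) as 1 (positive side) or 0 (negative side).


Compute 1.5 * -1.9 + -1.0 * -2.3 + -2.8
= -2.85 + 2.3 + -2.8
= -3.35
Since -3.35 < 0, the point is on the negative side.

0


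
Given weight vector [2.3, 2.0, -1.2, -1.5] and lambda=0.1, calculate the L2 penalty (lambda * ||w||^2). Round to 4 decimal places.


Squaring each weight:
2.3^2 = 5.29
2.0^2 = 4.0
(-1.2)^2 = 1.44
(-1.5)^2 = 2.25
Sum of squares = 12.98
Penalty = 0.1 * 12.98 = 1.2980

1.2980


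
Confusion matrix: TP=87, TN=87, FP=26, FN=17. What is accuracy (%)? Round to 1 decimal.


Accuracy = (TP + TN) / (TP + TN + FP + FN) * 100
= (87 + 87) / (87 + 87 + 26 + 17)
= 174 / 217
= 0.8018
= 80.2%

80.2


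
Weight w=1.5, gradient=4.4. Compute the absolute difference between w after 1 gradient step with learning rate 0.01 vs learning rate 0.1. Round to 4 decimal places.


With lr=0.01: w_new = 1.5 - 0.01 * 4.4 = 1.456
With lr=0.1: w_new = 1.5 - 0.1 * 4.4 = 1.06
Absolute difference = |1.456 - 1.06|
= 0.3960

0.3960


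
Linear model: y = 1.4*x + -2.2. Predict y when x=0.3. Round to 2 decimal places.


y = 1.4 * 0.3 + (-2.2)
= 0.42 + (-2.2)
= -1.78

-1.78


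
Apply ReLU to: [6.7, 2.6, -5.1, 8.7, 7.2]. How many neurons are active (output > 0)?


ReLU(x) = max(0, x) for each element:
ReLU(6.7) = 6.7
ReLU(2.6) = 2.6
ReLU(-5.1) = 0
ReLU(8.7) = 8.7
ReLU(7.2) = 7.2
Active neurons (>0): 4

4


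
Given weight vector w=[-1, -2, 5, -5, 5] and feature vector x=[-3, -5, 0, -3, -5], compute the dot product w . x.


Element-wise products:
-1 * -3 = 3
-2 * -5 = 10
5 * 0 = 0
-5 * -3 = 15
5 * -5 = -25
Sum = 3 + 10 + 0 + 15 + -25
= 3

3


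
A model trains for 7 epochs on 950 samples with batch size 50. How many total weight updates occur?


Iterations per epoch = 950 / 50 = 19
Total updates = iterations_per_epoch * epochs
= 19 * 7
= 133

133


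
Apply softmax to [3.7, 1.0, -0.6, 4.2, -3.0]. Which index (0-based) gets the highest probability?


Softmax is a monotonic transformation, so it preserves the argmax.
We need to find the index of the maximum logit.
Index 0: 3.7
Index 1: 1.0
Index 2: -0.6
Index 3: 4.2
Index 4: -3.0
Maximum logit = 4.2 at index 3

3


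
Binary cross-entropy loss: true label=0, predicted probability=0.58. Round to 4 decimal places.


For y=0: Loss = -log(1-p)
= -log(1 - 0.58)
= -log(0.42)
= -(-0.8675)
= 0.8675

0.8675


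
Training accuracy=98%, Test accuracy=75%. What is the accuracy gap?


Gap = train_accuracy - test_accuracy
= 98 - 75
= 23%
This large gap strongly indicates overfitting.

23


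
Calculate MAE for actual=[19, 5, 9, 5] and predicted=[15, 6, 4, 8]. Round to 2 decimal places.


Absolute errors: [4, 1, 5, 3]
Sum of absolute errors = 13
MAE = 13 / 4 = 3.25

3.25


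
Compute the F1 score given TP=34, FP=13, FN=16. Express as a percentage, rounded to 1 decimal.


Precision = TP / (TP + FP) = 34 / 47 = 0.7234
Recall = TP / (TP + FN) = 34 / 50 = 0.68
F1 = 2 * P * R / (P + R)
= 2 * 0.7234 * 0.68 / (0.7234 + 0.68)
= 0.9838 / 1.4034
= 0.701
As percentage: 70.1%

70.1


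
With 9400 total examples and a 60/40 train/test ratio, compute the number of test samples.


Train samples = 9400 * 60% = 5640
Test samples = 9400 - 5640
= 3760

3760


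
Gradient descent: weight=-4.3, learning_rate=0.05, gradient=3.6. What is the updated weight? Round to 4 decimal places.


w_new = w_old - lr * gradient
= -4.3 - 0.05 * 3.6
= -4.3 - (0.18)
= -4.4800

-4.4800


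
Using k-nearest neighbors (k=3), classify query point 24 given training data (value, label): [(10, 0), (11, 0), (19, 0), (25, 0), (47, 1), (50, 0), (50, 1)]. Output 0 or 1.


Distances from query 24:
Point 25 (class 0): distance = 1
Point 19 (class 0): distance = 5
Point 11 (class 0): distance = 13
K=3 nearest neighbors: classes = [0, 0, 0]
Votes for class 1: 0 / 3
Majority vote => class 0

0


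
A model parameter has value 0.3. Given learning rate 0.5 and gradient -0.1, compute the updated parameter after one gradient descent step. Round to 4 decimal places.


w_new = w_old - lr * gradient
= 0.3 - 0.5 * -0.1
= 0.3 - (-0.05)
= 0.3500

0.3500


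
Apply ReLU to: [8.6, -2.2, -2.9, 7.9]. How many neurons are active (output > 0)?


ReLU(x) = max(0, x) for each element:
ReLU(8.6) = 8.6
ReLU(-2.2) = 0
ReLU(-2.9) = 0
ReLU(7.9) = 7.9
Active neurons (>0): 2

2


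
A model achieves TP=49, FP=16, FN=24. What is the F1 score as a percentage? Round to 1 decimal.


Precision = TP / (TP + FP) = 49 / 65 = 0.7538
Recall = TP / (TP + FN) = 49 / 73 = 0.6712
F1 = 2 * P * R / (P + R)
= 2 * 0.7538 * 0.6712 / (0.7538 + 0.6712)
= 1.012 / 1.4251
= 0.7101
As percentage: 71.0%

71.0


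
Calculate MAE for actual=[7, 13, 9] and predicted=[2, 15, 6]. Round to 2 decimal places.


Absolute errors: [5, 2, 3]
Sum of absolute errors = 10
MAE = 10 / 3 = 3.33

3.33


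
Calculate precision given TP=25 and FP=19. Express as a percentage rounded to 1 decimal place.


Precision = TP / (TP + FP) * 100
= 25 / (25 + 19)
= 25 / 44
= 0.5682
= 56.8%

56.8


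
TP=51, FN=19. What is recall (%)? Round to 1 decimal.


Recall = TP / (TP + FN) * 100
= 51 / (51 + 19)
= 51 / 70
= 0.7286
= 72.9%

72.9


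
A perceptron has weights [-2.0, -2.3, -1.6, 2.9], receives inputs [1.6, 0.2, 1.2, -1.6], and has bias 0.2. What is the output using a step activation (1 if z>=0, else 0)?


z = w . x + b
= -2.0*1.6 + -2.3*0.2 + -1.6*1.2 + 2.9*-1.6 + 0.2
= -3.2 + -0.46 + -1.92 + -4.64 + 0.2
= -10.22 + 0.2
= -10.02
Since z = -10.02 < 0, output = 0

0


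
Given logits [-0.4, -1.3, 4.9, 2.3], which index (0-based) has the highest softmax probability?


Softmax is a monotonic transformation, so it preserves the argmax.
We need to find the index of the maximum logit.
Index 0: -0.4
Index 1: -1.3
Index 2: 4.9
Index 3: 2.3
Maximum logit = 4.9 at index 2

2


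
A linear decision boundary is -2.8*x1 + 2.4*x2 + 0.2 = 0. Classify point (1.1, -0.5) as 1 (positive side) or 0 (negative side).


Compute -2.8 * 1.1 + 2.4 * -0.5 + 0.2
= -3.08 + -1.2 + 0.2
= -4.08
Since -4.08 < 0, the point is on the negative side.

0


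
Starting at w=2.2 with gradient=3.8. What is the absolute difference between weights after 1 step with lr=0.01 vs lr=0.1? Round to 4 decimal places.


With lr=0.01: w_new = 2.2 - 0.01 * 3.8 = 2.162
With lr=0.1: w_new = 2.2 - 0.1 * 3.8 = 1.82
Absolute difference = |2.162 - 1.82|
= 0.3420

0.3420


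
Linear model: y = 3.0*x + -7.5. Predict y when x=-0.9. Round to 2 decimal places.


y = 3.0 * -0.9 + (-7.5)
= -2.7 + (-7.5)
= -10.20

-10.20


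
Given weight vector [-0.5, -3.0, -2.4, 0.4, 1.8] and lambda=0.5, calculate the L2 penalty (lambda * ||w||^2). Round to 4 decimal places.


Squaring each weight:
(-0.5)^2 = 0.25
(-3.0)^2 = 9.0
(-2.4)^2 = 5.76
0.4^2 = 0.16
1.8^2 = 3.24
Sum of squares = 18.41
Penalty = 0.5 * 18.41 = 9.2050

9.2050


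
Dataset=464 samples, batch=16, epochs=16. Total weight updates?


Iterations per epoch = 464 / 16 = 29
Total updates = iterations_per_epoch * epochs
= 29 * 16
= 464

464


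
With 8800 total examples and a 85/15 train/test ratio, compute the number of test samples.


Train samples = 8800 * 85% = 7480
Test samples = 8800 - 7480
= 1320

1320


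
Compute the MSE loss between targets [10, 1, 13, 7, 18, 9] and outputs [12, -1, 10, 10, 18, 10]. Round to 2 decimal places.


Differences: [-2, 2, 3, -3, 0, -1]
Squared errors: [4, 4, 9, 9, 0, 1]
Sum of squared errors = 27
MSE = 27 / 6 = 4.50

4.50


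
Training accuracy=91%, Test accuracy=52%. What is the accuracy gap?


Gap = train_accuracy - test_accuracy
= 91 - 52
= 39%
This large gap strongly indicates overfitting.

39


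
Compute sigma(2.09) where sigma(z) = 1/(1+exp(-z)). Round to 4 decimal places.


sigmoid(z) = 1 / (1 + exp(-z))
exp(-(2.09)) = exp(-2.09) = 0.1237
1 + 0.1237 = 1.1237
1 / 1.1237 = 0.8899

0.8899


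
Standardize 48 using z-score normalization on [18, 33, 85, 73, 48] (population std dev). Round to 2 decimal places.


Mean = (18 + 33 + 85 + 73 + 48) / 5 = 51.4
Variance = sum((x_i - mean)^2) / n = 612.24
Std = sqrt(612.24) = 24.7435
Z = (x - mean) / std
= (48 - 51.4) / 24.7435
= -3.4 / 24.7435
= -0.14

-0.14


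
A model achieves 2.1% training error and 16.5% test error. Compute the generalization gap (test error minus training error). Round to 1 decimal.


Generalization gap = test_error - train_error
= 16.5 - 2.1
= 14.4%
A large gap suggests overfitting.

14.4


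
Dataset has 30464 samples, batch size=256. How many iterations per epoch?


Iterations per epoch = dataset_size / batch_size
= 30464 / 256
= 119

119


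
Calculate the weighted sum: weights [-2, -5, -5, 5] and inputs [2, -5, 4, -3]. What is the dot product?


Element-wise products:
-2 * 2 = -4
-5 * -5 = 25
-5 * 4 = -20
5 * -3 = -15
Sum = -4 + 25 + -20 + -15
= -14

-14


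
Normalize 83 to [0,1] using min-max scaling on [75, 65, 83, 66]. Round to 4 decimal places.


Min = 65, Max = 83
Range = 83 - 65 = 18
Scaled = (x - min) / (max - min)
= (83 - 65) / 18
= 18 / 18
= 1.0000

1.0000


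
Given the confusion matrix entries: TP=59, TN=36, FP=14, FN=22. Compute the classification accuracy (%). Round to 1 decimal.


Accuracy = (TP + TN) / (TP + TN + FP + FN) * 100
= (59 + 36) / (59 + 36 + 14 + 22)
= 95 / 131
= 0.7252
= 72.5%

72.5


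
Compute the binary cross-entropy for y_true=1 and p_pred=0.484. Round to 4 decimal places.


For y=1: Loss = -log(p)
= -log(0.484)
= -(-0.7257)
= 0.7257

0.7257


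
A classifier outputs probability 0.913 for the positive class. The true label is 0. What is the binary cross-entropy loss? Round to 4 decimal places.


For y=0: Loss = -log(1-p)
= -log(1 - 0.913)
= -log(0.087)
= -(-2.4418)
= 2.4418

2.4418


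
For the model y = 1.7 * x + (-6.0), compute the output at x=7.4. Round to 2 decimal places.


y = 1.7 * 7.4 + (-6.0)
= 12.58 + (-6.0)
= 6.58

6.58


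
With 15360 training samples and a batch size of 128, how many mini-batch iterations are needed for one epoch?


Iterations per epoch = dataset_size / batch_size
= 15360 / 128
= 120

120


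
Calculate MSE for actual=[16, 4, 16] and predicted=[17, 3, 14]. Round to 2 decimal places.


Differences: [-1, 1, 2]
Squared errors: [1, 1, 4]
Sum of squared errors = 6
MSE = 6 / 3 = 2.00

2.00


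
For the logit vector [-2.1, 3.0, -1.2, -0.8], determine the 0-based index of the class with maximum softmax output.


Softmax is a monotonic transformation, so it preserves the argmax.
We need to find the index of the maximum logit.
Index 0: -2.1
Index 1: 3.0
Index 2: -1.2
Index 3: -0.8
Maximum logit = 3.0 at index 1

1


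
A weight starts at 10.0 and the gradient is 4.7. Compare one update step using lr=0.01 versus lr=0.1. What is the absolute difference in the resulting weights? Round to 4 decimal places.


With lr=0.01: w_new = 10.0 - 0.01 * 4.7 = 9.953
With lr=0.1: w_new = 10.0 - 0.1 * 4.7 = 9.53
Absolute difference = |9.953 - 9.53|
= 0.4230

0.4230


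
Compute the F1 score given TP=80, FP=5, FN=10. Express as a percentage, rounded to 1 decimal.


Precision = TP / (TP + FP) = 80 / 85 = 0.9412
Recall = TP / (TP + FN) = 80 / 90 = 0.8889
F1 = 2 * P * R / (P + R)
= 2 * 0.9412 * 0.8889 / (0.9412 + 0.8889)
= 1.6732 / 1.8301
= 0.9143
As percentage: 91.4%

91.4


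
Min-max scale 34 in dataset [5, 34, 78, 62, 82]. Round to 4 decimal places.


Min = 5, Max = 82
Range = 82 - 5 = 77
Scaled = (x - min) / (max - min)
= (34 - 5) / 77
= 29 / 77
= 0.3766

0.3766


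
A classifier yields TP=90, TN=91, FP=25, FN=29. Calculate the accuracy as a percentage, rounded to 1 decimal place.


Accuracy = (TP + TN) / (TP + TN + FP + FN) * 100
= (90 + 91) / (90 + 91 + 25 + 29)
= 181 / 235
= 0.7702
= 77.0%

77.0


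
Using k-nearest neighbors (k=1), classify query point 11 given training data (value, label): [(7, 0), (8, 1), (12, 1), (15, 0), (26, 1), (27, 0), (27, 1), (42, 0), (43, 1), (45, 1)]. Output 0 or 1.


Distances from query 11:
Point 12 (class 1): distance = 1
K=1 nearest neighbors: classes = [1]
Votes for class 1: 1 / 1
Majority vote => class 1

1


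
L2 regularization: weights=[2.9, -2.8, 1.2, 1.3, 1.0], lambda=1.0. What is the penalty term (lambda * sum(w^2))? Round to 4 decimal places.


Squaring each weight:
2.9^2 = 8.41
(-2.8)^2 = 7.84
1.2^2 = 1.44
1.3^2 = 1.69
1.0^2 = 1.0
Sum of squares = 20.38
Penalty = 1.0 * 20.38 = 20.3800

20.3800


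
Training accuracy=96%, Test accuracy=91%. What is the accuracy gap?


Gap = train_accuracy - test_accuracy
= 96 - 91
= 5%
This moderate gap may indicate mild overfitting.

5


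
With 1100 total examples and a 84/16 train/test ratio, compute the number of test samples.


Train samples = 1100 * 84% = 924
Test samples = 1100 - 924
= 176

176


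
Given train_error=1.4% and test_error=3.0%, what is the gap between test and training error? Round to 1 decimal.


Generalization gap = test_error - train_error
= 3.0 - 1.4
= 1.6%
A small gap suggests good generalization.

1.6


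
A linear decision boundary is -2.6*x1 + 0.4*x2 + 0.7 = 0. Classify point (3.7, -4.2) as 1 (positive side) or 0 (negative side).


Compute -2.6 * 3.7 + 0.4 * -4.2 + 0.7
= -9.62 + -1.68 + 0.7
= -10.6
Since -10.6 < 0, the point is on the negative side.

0


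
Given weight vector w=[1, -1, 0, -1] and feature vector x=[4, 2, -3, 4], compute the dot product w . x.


Element-wise products:
1 * 4 = 4
-1 * 2 = -2
0 * -3 = 0
-1 * 4 = -4
Sum = 4 + -2 + 0 + -4
= -2

-2


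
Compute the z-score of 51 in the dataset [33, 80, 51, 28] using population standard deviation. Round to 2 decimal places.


Mean = (33 + 80 + 51 + 28) / 4 = 48.0
Variance = sum((x_i - mean)^2) / n = 414.5
Std = sqrt(414.5) = 20.3593
Z = (x - mean) / std
= (51 - 48.0) / 20.3593
= 3.0 / 20.3593
= 0.15

0.15


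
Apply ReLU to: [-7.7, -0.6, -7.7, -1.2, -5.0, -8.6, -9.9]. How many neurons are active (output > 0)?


ReLU(x) = max(0, x) for each element:
ReLU(-7.7) = 0
ReLU(-0.6) = 0
ReLU(-7.7) = 0
ReLU(-1.2) = 0
ReLU(-5.0) = 0
ReLU(-8.6) = 0
ReLU(-9.9) = 0
Active neurons (>0): 0

0


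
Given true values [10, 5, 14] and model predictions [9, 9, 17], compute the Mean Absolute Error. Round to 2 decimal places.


Absolute errors: [1, 4, 3]
Sum of absolute errors = 8
MAE = 8 / 3 = 2.67

2.67


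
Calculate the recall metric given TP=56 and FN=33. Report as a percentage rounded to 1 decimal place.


Recall = TP / (TP + FN) * 100
= 56 / (56 + 33)
= 56 / 89
= 0.6292
= 62.9%

62.9


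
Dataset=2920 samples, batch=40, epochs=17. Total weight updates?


Iterations per epoch = 2920 / 40 = 73
Total updates = iterations_per_epoch * epochs
= 73 * 17
= 1241

1241


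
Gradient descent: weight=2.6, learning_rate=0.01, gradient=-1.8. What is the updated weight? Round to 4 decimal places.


w_new = w_old - lr * gradient
= 2.6 - 0.01 * -1.8
= 2.6 - (-0.018)
= 2.6180

2.6180


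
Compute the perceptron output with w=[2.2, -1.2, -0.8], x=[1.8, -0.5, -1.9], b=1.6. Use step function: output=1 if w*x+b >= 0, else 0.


z = w . x + b
= 2.2*1.8 + -1.2*-0.5 + -0.8*-1.9 + 1.6
= 3.96 + 0.6 + 1.52 + 1.6
= 6.08 + 1.6
= 7.68
Since z = 7.68 >= 0, output = 1

1


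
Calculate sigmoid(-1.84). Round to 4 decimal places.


sigmoid(z) = 1 / (1 + exp(-z))
exp(-(-1.84)) = exp(1.84) = 6.2965
1 + 6.2965 = 7.2965
1 / 7.2965 = 0.1371

0.1371


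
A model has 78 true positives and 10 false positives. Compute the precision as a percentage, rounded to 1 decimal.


Precision = TP / (TP + FP) * 100
= 78 / (78 + 10)
= 78 / 88
= 0.8864
= 88.6%

88.6


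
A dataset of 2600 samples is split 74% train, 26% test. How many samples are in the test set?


Train samples = 2600 * 74% = 1924
Test samples = 2600 - 1924
= 676

676


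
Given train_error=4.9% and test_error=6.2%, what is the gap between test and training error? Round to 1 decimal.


Generalization gap = test_error - train_error
= 6.2 - 4.9
= 1.3%
A small gap suggests good generalization.

1.3


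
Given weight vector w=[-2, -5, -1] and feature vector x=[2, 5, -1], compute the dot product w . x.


Element-wise products:
-2 * 2 = -4
-5 * 5 = -25
-1 * -1 = 1
Sum = -4 + -25 + 1
= -28

-28


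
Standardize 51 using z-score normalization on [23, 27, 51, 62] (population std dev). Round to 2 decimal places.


Mean = (23 + 27 + 51 + 62) / 4 = 40.75
Variance = sum((x_i - mean)^2) / n = 265.1875
Std = sqrt(265.1875) = 16.2846
Z = (x - mean) / std
= (51 - 40.75) / 16.2846
= 10.25 / 16.2846
= 0.63

0.63


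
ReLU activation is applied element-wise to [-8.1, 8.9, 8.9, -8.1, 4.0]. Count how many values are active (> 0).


ReLU(x) = max(0, x) for each element:
ReLU(-8.1) = 0
ReLU(8.9) = 8.9
ReLU(8.9) = 8.9
ReLU(-8.1) = 0
ReLU(4.0) = 4.0
Active neurons (>0): 3

3


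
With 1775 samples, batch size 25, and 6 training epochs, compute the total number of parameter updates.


Iterations per epoch = 1775 / 25 = 71
Total updates = iterations_per_epoch * epochs
= 71 * 6
= 426

426


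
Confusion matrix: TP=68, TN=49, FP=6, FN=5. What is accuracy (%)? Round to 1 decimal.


Accuracy = (TP + TN) / (TP + TN + FP + FN) * 100
= (68 + 49) / (68 + 49 + 6 + 5)
= 117 / 128
= 0.9141
= 91.4%

91.4


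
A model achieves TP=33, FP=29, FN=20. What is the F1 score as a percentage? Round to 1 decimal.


Precision = TP / (TP + FP) = 33 / 62 = 0.5323
Recall = TP / (TP + FN) = 33 / 53 = 0.6226
F1 = 2 * P * R / (P + R)
= 2 * 0.5323 * 0.6226 / (0.5323 + 0.6226)
= 0.6628 / 1.1549
= 0.5739
As percentage: 57.4%

57.4


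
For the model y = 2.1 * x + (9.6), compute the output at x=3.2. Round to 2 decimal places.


y = 2.1 * 3.2 + (9.6)
= 6.72 + (9.6)
= 16.32

16.32


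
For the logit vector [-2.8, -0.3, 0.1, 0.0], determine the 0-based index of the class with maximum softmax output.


Softmax is a monotonic transformation, so it preserves the argmax.
We need to find the index of the maximum logit.
Index 0: -2.8
Index 1: -0.3
Index 2: 0.1
Index 3: 0.0
Maximum logit = 0.1 at index 2

2


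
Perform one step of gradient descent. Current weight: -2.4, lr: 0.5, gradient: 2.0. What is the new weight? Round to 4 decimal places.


w_new = w_old - lr * gradient
= -2.4 - 0.5 * 2.0
= -2.4 - (1.0)
= -3.4000

-3.4000


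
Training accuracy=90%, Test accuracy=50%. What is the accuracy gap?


Gap = train_accuracy - test_accuracy
= 90 - 50
= 40%
This large gap strongly indicates overfitting.

40


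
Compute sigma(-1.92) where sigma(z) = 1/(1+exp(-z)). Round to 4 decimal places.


sigmoid(z) = 1 / (1 + exp(-z))
exp(-(-1.92)) = exp(1.92) = 6.821
1 + 6.821 = 7.821
1 / 7.821 = 0.1279

0.1279


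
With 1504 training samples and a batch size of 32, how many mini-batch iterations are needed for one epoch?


Iterations per epoch = dataset_size / batch_size
= 1504 / 32
= 47

47


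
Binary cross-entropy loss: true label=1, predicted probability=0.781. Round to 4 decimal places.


For y=1: Loss = -log(p)
= -log(0.781)
= -(-0.2472)
= 0.2472

0.2472


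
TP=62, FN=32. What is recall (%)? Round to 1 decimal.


Recall = TP / (TP + FN) * 100
= 62 / (62 + 32)
= 62 / 94
= 0.6596
= 66.0%

66.0


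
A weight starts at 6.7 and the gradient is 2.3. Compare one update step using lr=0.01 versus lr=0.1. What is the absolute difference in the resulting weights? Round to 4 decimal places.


With lr=0.01: w_new = 6.7 - 0.01 * 2.3 = 6.677
With lr=0.1: w_new = 6.7 - 0.1 * 2.3 = 6.47
Absolute difference = |6.677 - 6.47|
= 0.2070

0.2070


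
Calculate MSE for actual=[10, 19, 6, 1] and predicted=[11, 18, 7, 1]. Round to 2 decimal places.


Differences: [-1, 1, -1, 0]
Squared errors: [1, 1, 1, 0]
Sum of squared errors = 3
MSE = 3 / 4 = 0.75

0.75


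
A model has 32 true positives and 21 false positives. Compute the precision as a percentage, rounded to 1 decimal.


Precision = TP / (TP + FP) * 100
= 32 / (32 + 21)
= 32 / 53
= 0.6038
= 60.4%

60.4


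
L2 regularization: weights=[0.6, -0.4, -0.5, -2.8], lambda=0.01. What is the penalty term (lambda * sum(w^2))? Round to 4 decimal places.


Squaring each weight:
0.6^2 = 0.36
(-0.4)^2 = 0.16
(-0.5)^2 = 0.25
(-2.8)^2 = 7.84
Sum of squares = 8.61
Penalty = 0.01 * 8.61 = 0.0861

0.0861


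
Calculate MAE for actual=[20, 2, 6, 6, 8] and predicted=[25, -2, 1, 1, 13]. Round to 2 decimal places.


Absolute errors: [5, 4, 5, 5, 5]
Sum of absolute errors = 24
MAE = 24 / 5 = 4.80

4.80


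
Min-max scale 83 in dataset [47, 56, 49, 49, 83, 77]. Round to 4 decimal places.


Min = 47, Max = 83
Range = 83 - 47 = 36
Scaled = (x - min) / (max - min)
= (83 - 47) / 36
= 36 / 36
= 1.0000

1.0000
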